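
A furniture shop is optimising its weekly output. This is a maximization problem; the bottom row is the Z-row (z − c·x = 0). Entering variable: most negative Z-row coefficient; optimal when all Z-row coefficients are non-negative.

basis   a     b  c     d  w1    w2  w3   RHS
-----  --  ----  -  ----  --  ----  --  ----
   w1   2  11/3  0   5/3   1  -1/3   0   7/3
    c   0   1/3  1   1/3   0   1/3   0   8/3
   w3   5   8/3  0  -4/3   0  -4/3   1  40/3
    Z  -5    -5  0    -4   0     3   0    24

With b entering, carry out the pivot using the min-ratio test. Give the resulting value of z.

Ratio test on column b — row 1: (7/3)/(11/3) = 7/11; row 2: (8/3)/(1/3) = 8; row 3: (40/3)/(8/3) = 5. Minimum is 7/11 at row 1 (w1 leaves); pivot element 11/3.
Pivot on row 1; the Z-row RHS becomes 24 − (-5)·(7/11) = 299/11.

299/11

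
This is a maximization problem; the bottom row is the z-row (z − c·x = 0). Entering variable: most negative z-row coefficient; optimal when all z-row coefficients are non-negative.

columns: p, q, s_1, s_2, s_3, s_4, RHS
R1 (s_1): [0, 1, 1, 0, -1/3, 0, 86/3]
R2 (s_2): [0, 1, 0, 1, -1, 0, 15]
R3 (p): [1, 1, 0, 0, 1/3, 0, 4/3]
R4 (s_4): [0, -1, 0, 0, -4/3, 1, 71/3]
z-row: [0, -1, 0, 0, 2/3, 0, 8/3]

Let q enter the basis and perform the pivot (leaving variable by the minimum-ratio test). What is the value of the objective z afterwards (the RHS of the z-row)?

Ratio test on column q — row 1: (86/3)/1 = 86/3; row 2: 15/1 = 15; row 3: (4/3)/1 = 4/3; row 4: entry -1 ≤ 0. Minimum is 4/3 at row 3 (p leaves); pivot element 1.
Pivot on row 3; the z-row RHS becomes 8/3 − (-1)·(4/3) = 4.

4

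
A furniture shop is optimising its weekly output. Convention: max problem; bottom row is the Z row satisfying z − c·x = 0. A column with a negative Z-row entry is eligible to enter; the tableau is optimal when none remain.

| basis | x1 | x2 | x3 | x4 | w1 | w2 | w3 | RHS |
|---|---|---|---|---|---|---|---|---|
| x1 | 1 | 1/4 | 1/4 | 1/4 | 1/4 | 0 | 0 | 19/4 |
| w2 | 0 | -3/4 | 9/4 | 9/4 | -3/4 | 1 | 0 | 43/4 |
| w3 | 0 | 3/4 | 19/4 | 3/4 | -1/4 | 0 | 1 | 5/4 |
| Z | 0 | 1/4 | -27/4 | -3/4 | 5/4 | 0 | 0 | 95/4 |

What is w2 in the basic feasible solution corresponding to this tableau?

43/4

w2 is basic (row 2); its value is the RHS of that row, 43/4.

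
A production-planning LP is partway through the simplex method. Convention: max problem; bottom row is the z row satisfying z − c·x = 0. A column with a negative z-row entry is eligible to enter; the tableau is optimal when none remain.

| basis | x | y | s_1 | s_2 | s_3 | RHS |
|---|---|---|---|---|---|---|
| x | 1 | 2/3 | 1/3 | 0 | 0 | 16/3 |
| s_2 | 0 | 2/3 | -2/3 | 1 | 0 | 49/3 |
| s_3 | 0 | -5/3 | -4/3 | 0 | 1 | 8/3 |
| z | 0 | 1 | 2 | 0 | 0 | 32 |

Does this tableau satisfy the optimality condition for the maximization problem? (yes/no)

Every z-row coefficient is ≥ 0, so the tableau is optimal.

yes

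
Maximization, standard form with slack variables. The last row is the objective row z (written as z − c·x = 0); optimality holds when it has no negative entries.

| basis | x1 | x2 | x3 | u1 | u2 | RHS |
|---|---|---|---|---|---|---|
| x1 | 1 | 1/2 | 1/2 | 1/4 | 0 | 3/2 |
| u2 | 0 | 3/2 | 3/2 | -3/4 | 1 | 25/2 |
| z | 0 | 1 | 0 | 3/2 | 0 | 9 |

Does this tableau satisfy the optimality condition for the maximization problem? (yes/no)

yes

Every z-row coefficient is ≥ 0, so the tableau is optimal.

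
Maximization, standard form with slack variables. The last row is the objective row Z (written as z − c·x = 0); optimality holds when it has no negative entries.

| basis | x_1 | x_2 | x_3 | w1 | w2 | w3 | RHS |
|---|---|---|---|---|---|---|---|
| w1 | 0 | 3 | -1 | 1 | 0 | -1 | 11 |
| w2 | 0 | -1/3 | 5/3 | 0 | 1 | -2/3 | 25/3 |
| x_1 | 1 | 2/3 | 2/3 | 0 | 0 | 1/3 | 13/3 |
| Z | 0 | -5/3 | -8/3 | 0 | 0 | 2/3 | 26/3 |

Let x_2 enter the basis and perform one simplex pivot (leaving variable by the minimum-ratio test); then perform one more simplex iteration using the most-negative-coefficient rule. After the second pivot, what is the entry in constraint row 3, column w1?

Ratio test on column x_2 — row 1: 11/3 = 11/3; row 2: entry -1/3 ≤ 0; row 3: (13/3)/(2/3) = 13/2. Minimum is 11/3 at row 1 (w1 leaves); pivot element 3.
Divide row 1 by 3; eliminate column x_2 from the other rows.
Second iteration: most negative Z-row entry is -29/9 in column x_3, so x_3 enters.
Ratio test on column x_3 — row 1: entry -1/3 ≤ 0; row 2: (86/9)/(14/9) = 43/7; row 3: (17/9)/(8/9) = 17/8. Minimum is 17/8 at row 3 (x_1 leaves); pivot element 8/9.
Divide row 3 by 8/9; eliminate column x_3 from the other rows.
After both pivots, the entry at constraint row 3, column w1 is -1/4.

-1/4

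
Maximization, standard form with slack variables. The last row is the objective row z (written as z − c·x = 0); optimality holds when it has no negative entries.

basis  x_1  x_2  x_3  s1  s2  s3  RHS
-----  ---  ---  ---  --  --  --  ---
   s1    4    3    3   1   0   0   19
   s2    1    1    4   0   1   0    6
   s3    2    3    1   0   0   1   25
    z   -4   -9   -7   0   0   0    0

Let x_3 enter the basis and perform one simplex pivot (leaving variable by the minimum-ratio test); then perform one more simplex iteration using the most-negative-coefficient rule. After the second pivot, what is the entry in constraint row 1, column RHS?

1

Ratio test on column x_3 — row 1: 19/3 = 19/3; row 2: 6/4 = 3/2; row 3: 25/1 = 25. Minimum is 3/2 at row 2 (s2 leaves); pivot element 4.
Divide row 2 by 4; eliminate column x_3 from the other rows.
Second iteration: most negative z-row entry is -29/4 in column x_2, so x_2 enters.
Ratio test on column x_2 — row 1: (29/2)/(9/4) = 58/9; row 2: (3/2)/(1/4) = 6; row 3: (47/2)/(11/4) = 94/11. Minimum is 6 at row 2 (x_3 leaves); pivot element 1/4.
Divide row 2 by 1/4; eliminate column x_2 from the other rows.
After both pivots, the entry at constraint row 1, column RHS is 1.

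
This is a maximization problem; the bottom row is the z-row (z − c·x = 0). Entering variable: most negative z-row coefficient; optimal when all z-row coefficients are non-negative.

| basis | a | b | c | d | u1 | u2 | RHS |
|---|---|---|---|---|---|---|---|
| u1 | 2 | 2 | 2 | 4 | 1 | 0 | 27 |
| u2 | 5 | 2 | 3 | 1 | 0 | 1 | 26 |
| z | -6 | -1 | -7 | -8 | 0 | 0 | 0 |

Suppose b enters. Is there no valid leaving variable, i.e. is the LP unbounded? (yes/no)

Column b has positive entries in row(s) 1, 2, so the ratio test bounds it — not unbounded.

no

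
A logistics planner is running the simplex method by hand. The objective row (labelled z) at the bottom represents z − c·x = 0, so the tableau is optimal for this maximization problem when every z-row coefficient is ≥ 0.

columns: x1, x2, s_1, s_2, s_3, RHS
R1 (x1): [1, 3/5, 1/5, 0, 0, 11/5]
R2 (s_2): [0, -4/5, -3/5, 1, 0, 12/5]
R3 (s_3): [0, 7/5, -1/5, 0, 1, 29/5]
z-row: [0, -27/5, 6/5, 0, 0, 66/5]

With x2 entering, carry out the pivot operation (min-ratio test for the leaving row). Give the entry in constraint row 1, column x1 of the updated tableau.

5/3

Ratio test on column x2 — row 1: (11/5)/(3/5) = 11/3; row 2: entry -4/5 ≤ 0; row 3: (29/5)/(7/5) = 29/7. Minimum is 11/3 at row 1 (x1 leaves); pivot element 3/5.
Divide row 1 by 3/5; eliminate column x2 from the other rows.
In the new row 1, the x1 entry is the old entry divided by the pivot: 1/(3/5) = 5/3.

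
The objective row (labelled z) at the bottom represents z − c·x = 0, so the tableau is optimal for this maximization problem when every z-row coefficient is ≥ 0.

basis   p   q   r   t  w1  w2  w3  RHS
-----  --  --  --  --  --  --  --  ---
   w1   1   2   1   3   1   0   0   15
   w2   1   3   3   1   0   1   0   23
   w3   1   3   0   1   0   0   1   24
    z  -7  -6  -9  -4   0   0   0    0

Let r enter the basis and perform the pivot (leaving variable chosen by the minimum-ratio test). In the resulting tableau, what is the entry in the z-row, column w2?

3

Ratio test on column r — row 1: 15/1 = 15; row 2: 23/3 = 23/3; row 3: entry 0 ≤ 0. Minimum is 23/3 at row 2 (w2 leaves); pivot element 3.
Divide row 2 by 3; eliminate column r from the other rows.
z-row update in column w2: 0 − (-9)·(1/3) = 3.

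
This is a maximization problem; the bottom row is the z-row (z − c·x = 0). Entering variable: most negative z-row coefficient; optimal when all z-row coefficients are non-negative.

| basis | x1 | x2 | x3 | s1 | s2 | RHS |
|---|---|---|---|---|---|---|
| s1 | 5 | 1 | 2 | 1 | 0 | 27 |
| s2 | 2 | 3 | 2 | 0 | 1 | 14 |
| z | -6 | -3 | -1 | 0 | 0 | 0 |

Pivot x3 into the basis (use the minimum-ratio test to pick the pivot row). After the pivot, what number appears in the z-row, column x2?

Ratio test on column x3 — row 1: 27/2 = 27/2; row 2: 14/2 = 7. Minimum is 7 at row 2 (s2 leaves); pivot element 2.
Divide row 2 by 2; eliminate column x3 from the other rows.
z-row update in column x2: -3 − (-1)·(3/2) = -3/2.

-3/2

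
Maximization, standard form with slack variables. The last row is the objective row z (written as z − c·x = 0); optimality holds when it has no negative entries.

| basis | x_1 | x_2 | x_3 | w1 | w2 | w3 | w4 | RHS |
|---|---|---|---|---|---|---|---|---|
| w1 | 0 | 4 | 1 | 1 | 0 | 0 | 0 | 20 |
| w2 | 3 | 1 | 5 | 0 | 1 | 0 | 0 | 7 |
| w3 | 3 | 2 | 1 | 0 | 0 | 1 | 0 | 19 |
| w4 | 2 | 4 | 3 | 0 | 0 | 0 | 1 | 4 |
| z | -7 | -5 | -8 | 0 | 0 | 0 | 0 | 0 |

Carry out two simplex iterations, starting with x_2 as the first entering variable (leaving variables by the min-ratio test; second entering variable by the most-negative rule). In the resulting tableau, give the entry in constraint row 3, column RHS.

Ratio test on column x_2 — row 1: 20/4 = 5; row 2: 7/1 = 7; row 3: 19/2 = 19/2; row 4: 4/4 = 1. Minimum is 1 at row 4 (w4 leaves); pivot element 4.
Divide row 4 by 4; eliminate column x_2 from the other rows.
Second iteration: most negative z-row entry is -9/2 in column x_1, so x_1 enters.
Ratio test on column x_1 — row 1: entry -2 ≤ 0; row 2: 6/(5/2) = 12/5; row 3: 17/2 = 17/2; row 4: 1/(1/2) = 2. Minimum is 2 at row 4 (x_2 leaves); pivot element 1/2.
Divide row 4 by 1/2; eliminate column x_1 from the other rows.
After both pivots, the entry at constraint row 3, column RHS is 13.

13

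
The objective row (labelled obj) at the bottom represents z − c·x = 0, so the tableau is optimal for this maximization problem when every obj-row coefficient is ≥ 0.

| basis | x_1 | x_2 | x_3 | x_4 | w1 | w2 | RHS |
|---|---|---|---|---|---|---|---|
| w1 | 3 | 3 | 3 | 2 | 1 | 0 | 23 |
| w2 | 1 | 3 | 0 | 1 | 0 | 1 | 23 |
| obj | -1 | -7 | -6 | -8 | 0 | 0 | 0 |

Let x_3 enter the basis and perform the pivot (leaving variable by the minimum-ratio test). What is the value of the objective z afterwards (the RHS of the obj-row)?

46

Ratio test on column x_3 — row 1: 23/3 = 23/3; row 2: entry 0 ≤ 0. Minimum is 23/3 at row 1 (w1 leaves); pivot element 3.
Pivot on row 1; the obj-row RHS becomes 0 − (-6)·(23/3) = 46.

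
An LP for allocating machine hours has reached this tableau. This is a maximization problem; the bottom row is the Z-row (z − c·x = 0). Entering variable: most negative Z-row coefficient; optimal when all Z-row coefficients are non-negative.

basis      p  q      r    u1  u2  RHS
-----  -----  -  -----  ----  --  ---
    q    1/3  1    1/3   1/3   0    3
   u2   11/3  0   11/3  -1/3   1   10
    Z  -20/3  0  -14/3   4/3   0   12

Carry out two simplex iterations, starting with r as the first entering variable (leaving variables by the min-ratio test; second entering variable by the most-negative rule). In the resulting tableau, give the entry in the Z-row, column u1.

8/11

Ratio test on column r — row 1: 3/(1/3) = 9; row 2: 10/(11/3) = 30/11. Minimum is 30/11 at row 2 (u2 leaves); pivot element 11/3.
Divide row 2 by 11/3; eliminate column r from the other rows.
Second iteration: most negative Z-row entry is -2 in column p, so p enters.
Ratio test on column p — row 1: entry 0 ≤ 0; row 2: (30/11)/1 = 30/11. Minimum is 30/11 at row 2 (r leaves); pivot element 1.
Divide row 2 by 1; eliminate column p from the other rows.
After both pivots, the entry at the Z-row, column u1 is 8/11.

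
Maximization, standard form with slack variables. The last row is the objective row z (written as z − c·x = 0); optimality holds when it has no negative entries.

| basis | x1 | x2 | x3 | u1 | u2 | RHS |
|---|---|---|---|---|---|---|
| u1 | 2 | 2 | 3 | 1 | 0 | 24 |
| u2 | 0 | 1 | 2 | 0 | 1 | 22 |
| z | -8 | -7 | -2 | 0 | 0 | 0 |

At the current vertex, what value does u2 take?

22

u2 is basic (row 2); its value is the RHS of that row, 22.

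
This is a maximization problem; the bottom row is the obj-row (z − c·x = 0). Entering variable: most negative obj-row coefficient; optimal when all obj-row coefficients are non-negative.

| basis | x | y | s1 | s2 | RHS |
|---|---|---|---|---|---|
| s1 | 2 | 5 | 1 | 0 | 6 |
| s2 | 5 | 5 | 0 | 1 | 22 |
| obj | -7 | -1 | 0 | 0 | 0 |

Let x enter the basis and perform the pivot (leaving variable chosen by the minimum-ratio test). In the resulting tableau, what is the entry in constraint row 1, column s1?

1/2

Ratio test on column x — row 1: 6/2 = 3; row 2: 22/5 = 22/5. Minimum is 3 at row 1 (s1 leaves); pivot element 2.
Divide row 1 by 2; eliminate column x from the other rows.
In the new row 1, the s1 entry is the old entry divided by the pivot: 1/2 = 1/2.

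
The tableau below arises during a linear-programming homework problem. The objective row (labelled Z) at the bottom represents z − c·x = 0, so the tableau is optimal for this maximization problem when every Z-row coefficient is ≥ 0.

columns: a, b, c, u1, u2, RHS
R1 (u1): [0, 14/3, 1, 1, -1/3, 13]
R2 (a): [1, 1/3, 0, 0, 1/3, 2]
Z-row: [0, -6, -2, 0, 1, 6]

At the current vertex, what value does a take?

a is basic (row 2); its value is the RHS of that row, 2.

2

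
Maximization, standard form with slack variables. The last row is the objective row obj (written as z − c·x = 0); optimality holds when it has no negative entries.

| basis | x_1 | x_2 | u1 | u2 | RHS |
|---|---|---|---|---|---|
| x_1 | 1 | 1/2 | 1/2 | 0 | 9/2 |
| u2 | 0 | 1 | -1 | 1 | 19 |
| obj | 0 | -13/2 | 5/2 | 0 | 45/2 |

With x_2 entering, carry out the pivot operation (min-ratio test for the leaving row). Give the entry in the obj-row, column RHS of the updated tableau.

81

Ratio test on column x_2 — row 1: (9/2)/(1/2) = 9; row 2: 19/1 = 19. Minimum is 9 at row 1 (x_1 leaves); pivot element 1/2.
Divide row 1 by 1/2; eliminate column x_2 from the other rows.
obj-row update in column RHS: 45/2 − (-13/2)·9 = 81.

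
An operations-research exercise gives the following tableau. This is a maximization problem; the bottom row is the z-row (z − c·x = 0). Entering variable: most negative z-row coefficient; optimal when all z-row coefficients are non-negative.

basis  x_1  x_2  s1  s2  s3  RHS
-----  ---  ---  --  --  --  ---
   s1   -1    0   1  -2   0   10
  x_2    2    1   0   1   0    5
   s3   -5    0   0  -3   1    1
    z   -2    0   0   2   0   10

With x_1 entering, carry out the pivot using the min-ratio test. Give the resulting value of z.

Ratio test on column x_1 — row 1: entry -1 ≤ 0; row 2: 5/2 = 5/2; row 3: entry -5 ≤ 0. Minimum is 5/2 at row 2 (x_2 leaves); pivot element 2.
Pivot on row 2; the z-row RHS becomes 10 − (-2)·(5/2) = 15.

15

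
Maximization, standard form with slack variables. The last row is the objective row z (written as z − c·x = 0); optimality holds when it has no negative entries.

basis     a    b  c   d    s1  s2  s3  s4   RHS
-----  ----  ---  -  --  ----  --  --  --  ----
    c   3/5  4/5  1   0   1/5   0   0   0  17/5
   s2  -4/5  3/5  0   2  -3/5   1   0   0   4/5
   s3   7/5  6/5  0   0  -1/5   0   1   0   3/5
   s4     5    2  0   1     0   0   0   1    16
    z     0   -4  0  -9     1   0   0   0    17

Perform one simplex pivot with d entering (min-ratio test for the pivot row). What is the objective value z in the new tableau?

103/5

Ratio test on column d — row 1: entry 0 ≤ 0; row 2: (4/5)/2 = 2/5; row 3: entry 0 ≤ 0; row 4: 16/1 = 16. Minimum is 2/5 at row 2 (s2 leaves); pivot element 2.
Pivot on row 2; the z-row RHS becomes 17 − (-9)·(2/5) = 103/5.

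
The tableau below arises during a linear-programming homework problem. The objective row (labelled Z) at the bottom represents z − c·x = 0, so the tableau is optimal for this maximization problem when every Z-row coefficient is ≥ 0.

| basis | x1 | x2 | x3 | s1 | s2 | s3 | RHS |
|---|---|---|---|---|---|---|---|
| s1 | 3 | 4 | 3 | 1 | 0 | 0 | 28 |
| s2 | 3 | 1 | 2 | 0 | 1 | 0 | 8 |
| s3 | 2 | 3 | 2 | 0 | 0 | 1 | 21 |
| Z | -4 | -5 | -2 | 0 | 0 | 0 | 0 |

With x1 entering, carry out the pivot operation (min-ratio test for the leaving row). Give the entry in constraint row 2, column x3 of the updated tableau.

2/3

Ratio test on column x1 — row 1: 28/3 = 28/3; row 2: 8/3 = 8/3; row 3: 21/2 = 21/2. Minimum is 8/3 at row 2 (s2 leaves); pivot element 3.
Divide row 2 by 3; eliminate column x1 from the other rows.
In the new row 2, the x3 entry is the old entry divided by the pivot: 2/3 = 2/3.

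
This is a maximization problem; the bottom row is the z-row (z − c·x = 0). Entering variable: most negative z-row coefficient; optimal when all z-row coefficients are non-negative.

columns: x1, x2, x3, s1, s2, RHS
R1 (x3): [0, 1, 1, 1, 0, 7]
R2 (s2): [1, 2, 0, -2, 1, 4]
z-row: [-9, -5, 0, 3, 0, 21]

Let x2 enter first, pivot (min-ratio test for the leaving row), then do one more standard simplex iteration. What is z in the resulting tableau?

Ratio test on column x2 — row 1: 7/1 = 7; row 2: 4/2 = 2. Minimum is 2 at row 2 (s2 leaves); pivot element 2.
Pivot on row 2; the z-row RHS becomes 21 − (-5)·2 = 31.
Next entering variable (most negative z-row entry -13/2): x1.
Ratio test on column x1 — row 1: entry -1/2 ≤ 0; row 2: 2/(1/2) = 4. Minimum is 4 at row 2 (x2 leaves); pivot element 1/2.
After the second pivot the z-row RHS is 31 − (-13/2)·4 = 57.

57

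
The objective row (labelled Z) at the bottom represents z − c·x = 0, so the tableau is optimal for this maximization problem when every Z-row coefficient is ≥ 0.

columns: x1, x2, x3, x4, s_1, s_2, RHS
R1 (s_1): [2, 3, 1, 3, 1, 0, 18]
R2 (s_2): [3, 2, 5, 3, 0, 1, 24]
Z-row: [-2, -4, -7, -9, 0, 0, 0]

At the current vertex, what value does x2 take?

0

x2 is not in the basis, so in the current basic feasible solution x2 = 0.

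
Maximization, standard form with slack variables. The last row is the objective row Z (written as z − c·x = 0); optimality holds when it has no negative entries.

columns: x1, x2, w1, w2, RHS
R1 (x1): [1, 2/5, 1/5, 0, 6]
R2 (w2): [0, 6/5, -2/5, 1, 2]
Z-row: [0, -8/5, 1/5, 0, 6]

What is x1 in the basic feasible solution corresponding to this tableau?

x1 is basic (row 1); its value is the RHS of that row, 6.

6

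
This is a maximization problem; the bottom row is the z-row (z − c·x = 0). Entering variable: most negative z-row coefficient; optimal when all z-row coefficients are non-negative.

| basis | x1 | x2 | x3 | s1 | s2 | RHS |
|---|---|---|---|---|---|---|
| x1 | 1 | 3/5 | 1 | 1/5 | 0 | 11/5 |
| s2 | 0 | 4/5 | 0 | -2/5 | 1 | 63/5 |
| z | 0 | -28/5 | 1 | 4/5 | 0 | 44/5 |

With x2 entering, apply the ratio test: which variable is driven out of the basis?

Column x2 entries and ratios — x1: (11/5)/(3/5) = 11/3; s2: (63/5)/(4/5) = 63/4.
Smallest ratio is 11/3 in the row of x1, so x1 leaves.

x1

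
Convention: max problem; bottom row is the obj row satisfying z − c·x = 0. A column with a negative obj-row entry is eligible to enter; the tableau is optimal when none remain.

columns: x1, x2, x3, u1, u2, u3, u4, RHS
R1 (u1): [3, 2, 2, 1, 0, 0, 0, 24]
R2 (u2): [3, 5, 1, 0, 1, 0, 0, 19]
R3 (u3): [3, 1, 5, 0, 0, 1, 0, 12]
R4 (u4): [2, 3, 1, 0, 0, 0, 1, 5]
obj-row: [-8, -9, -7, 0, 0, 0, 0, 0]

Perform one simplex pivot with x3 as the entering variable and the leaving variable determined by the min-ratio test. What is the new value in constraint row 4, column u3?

Ratio test on column x3 — row 1: 24/2 = 12; row 2: 19/1 = 19; row 3: 12/5 = 12/5; row 4: 5/1 = 5. Minimum is 12/5 at row 3 (u3 leaves); pivot element 5.
Divide row 3 by 5; eliminate column x3 from the other rows.
Row 4 update in column u3: 0 − 1·(1/5) = -1/5.

-1/5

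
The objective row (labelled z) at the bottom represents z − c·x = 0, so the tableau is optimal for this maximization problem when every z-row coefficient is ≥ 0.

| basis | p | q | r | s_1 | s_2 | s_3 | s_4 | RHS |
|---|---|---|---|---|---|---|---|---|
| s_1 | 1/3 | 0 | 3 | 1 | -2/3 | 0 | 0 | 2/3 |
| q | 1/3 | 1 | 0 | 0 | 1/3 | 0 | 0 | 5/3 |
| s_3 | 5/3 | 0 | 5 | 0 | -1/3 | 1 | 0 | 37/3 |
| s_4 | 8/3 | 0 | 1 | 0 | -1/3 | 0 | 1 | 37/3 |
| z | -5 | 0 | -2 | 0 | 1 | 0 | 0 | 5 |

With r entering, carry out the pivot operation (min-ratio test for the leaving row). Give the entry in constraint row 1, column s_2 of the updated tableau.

-2/9

Ratio test on column r — row 1: (2/3)/3 = 2/9; row 2: entry 0 ≤ 0; row 3: (37/3)/5 = 37/15; row 4: (37/3)/1 = 37/3. Minimum is 2/9 at row 1 (s_1 leaves); pivot element 3.
Divide row 1 by 3; eliminate column r from the other rows.
In the new row 1, the s_2 entry is the old entry divided by the pivot: (-2/3)/3 = -2/9.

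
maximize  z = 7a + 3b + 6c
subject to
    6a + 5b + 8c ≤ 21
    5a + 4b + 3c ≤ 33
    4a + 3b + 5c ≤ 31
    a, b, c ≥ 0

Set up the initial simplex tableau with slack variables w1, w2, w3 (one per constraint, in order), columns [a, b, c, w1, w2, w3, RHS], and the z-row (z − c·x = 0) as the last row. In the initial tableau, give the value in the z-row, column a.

-7

The z-row carries the negated objective coefficients: the a entry is -7.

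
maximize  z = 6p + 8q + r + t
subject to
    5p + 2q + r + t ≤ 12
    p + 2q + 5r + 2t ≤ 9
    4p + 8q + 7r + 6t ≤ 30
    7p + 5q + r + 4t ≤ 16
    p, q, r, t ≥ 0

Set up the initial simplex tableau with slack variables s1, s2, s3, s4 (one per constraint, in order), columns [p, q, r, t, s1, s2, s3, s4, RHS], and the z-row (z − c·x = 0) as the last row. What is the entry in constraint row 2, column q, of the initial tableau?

Constraint 2 has coefficient 2 on q.

2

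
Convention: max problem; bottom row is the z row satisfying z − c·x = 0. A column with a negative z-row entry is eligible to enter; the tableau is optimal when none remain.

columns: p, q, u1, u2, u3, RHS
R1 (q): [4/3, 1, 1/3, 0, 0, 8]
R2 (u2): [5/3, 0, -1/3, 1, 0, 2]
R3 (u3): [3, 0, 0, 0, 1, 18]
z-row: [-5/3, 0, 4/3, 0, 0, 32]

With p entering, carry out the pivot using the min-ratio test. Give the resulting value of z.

34

Ratio test on column p — row 1: 8/(4/3) = 6; row 2: 2/(5/3) = 6/5; row 3: 18/3 = 6. Minimum is 6/5 at row 2 (u2 leaves); pivot element 5/3.
Pivot on row 2; the z-row RHS becomes 32 − (-5/3)·(6/5) = 34.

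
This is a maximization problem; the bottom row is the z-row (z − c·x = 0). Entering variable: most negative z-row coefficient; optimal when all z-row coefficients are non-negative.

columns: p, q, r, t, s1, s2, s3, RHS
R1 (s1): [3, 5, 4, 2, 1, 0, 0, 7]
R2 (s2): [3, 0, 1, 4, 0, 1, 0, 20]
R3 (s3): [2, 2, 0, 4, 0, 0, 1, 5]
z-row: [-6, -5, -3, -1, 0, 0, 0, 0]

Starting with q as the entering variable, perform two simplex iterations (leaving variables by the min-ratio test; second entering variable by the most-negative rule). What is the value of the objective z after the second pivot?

14

Ratio test on column q — row 1: 7/5 = 7/5; row 2: entry 0 ≤ 0; row 3: 5/2 = 5/2. Minimum is 7/5 at row 1 (s1 leaves); pivot element 5.
Pivot on row 1; the z-row RHS becomes 0 − (-5)·(7/5) = 7.
Next entering variable (most negative z-row entry -3): p.
Ratio test on column p — row 1: (7/5)/(3/5) = 7/3; row 2: 20/3 = 20/3; row 3: (11/5)/(4/5) = 11/4. Minimum is 7/3 at row 1 (q leaves); pivot element 3/5.
After the second pivot the z-row RHS is 7 − (-3)·(7/3) = 14.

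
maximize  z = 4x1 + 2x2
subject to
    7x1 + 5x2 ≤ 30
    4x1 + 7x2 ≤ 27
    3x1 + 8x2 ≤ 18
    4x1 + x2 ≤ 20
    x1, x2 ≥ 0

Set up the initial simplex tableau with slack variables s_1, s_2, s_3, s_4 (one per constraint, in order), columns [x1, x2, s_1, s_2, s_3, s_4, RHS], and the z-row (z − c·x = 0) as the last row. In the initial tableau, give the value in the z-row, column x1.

The z-row carries the negated objective coefficients: the x1 entry is -4.

-4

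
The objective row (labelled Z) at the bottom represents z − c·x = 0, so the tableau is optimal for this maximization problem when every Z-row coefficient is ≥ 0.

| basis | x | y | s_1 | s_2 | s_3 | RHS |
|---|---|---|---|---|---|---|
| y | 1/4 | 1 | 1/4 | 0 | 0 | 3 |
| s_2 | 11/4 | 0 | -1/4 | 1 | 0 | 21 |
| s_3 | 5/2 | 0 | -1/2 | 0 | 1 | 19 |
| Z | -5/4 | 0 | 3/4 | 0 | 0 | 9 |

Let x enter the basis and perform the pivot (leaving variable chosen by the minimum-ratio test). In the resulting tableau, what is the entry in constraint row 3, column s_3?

Ratio test on column x — row 1: 3/(1/4) = 12; row 2: 21/(11/4) = 84/11; row 3: 19/(5/2) = 38/5. Minimum is 38/5 at row 3 (s_3 leaves); pivot element 5/2.
Divide row 3 by 5/2; eliminate column x from the other rows.
In the new row 3, the s_3 entry is the old entry divided by the pivot: 1/(5/2) = 2/5.

2/5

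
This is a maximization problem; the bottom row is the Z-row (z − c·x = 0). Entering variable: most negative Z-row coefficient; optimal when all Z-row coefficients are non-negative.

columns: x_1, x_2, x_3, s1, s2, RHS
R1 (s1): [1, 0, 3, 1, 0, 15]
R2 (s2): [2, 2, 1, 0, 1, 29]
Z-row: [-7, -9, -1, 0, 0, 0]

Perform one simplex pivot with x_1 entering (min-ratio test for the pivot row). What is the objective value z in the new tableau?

203/2

Ratio test on column x_1 — row 1: 15/1 = 15; row 2: 29/2 = 29/2. Minimum is 29/2 at row 2 (s2 leaves); pivot element 2.
Pivot on row 2; the Z-row RHS becomes 0 − (-7)·(29/2) = 203/2.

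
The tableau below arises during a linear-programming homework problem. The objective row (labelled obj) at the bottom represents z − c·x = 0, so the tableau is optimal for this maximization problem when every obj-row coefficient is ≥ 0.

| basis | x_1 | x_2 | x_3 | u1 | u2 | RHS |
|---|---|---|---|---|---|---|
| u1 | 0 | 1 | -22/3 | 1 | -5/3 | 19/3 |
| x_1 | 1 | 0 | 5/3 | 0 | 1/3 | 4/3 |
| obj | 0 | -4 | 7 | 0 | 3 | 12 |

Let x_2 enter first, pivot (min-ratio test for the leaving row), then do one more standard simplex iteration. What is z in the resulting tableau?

Ratio test on column x_2 — row 1: (19/3)/1 = 19/3; row 2: entry 0 ≤ 0. Minimum is 19/3 at row 1 (u1 leaves); pivot element 1.
Pivot on row 1; the obj-row RHS becomes 12 − (-4)·(19/3) = 112/3.
Next entering variable (most negative obj-row entry -67/3): x_3.
Ratio test on column x_3 — row 1: entry -22/3 ≤ 0; row 2: (4/3)/(5/3) = 4/5. Minimum is 4/5 at row 2 (x_1 leaves); pivot element 5/3.
After the second pivot the obj-row RHS is 112/3 − (-67/3)·(4/5) = 276/5.

276/5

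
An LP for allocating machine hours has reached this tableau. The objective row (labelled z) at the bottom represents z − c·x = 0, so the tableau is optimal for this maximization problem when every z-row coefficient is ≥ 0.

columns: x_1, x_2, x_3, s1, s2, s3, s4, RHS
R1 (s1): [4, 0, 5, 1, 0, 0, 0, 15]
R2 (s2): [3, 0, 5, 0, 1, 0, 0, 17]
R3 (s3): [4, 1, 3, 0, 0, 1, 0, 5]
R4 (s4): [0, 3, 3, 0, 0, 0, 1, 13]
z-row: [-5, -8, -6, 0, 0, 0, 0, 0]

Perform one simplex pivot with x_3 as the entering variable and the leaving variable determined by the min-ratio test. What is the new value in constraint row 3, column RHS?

5/3

Ratio test on column x_3 — row 1: 15/5 = 3; row 2: 17/5 = 17/5; row 3: 5/3 = 5/3; row 4: 13/3 = 13/3. Minimum is 5/3 at row 3 (s3 leaves); pivot element 3.
Divide row 3 by 3; eliminate column x_3 from the other rows.
In the new row 3, the RHS entry is the old entry divided by the pivot: 5/3 = 5/3.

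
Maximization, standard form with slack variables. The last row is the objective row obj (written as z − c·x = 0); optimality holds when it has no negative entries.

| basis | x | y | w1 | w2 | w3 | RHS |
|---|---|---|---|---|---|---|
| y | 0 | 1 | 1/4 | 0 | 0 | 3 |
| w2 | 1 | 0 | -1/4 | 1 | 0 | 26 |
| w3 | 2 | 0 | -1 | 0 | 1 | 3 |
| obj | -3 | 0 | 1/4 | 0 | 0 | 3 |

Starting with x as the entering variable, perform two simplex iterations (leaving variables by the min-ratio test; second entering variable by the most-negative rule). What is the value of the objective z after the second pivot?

Ratio test on column x — row 1: entry 0 ≤ 0; row 2: 26/1 = 26; row 3: 3/2 = 3/2. Minimum is 3/2 at row 3 (w3 leaves); pivot element 2.
Pivot on row 3; the obj-row RHS becomes 3 − (-3)·(3/2) = 15/2.
Next entering variable (most negative obj-row entry -5/4): w1.
Ratio test on column w1 — row 1: 3/(1/4) = 12; row 2: (49/2)/(1/4) = 98; row 3: entry -1/2 ≤ 0. Minimum is 12 at row 1 (y leaves); pivot element 1/4.
After the second pivot the obj-row RHS is 15/2 − (-5/4)·12 = 45/2.

45/2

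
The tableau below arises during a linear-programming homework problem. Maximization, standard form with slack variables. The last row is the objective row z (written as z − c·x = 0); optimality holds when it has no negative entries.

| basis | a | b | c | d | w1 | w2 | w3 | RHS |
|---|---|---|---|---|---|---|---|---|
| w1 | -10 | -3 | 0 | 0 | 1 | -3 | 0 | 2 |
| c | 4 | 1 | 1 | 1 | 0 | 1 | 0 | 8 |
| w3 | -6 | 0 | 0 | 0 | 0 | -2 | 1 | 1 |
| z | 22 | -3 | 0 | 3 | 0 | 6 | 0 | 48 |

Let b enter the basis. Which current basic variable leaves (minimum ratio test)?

c

Column b entries and ratios — w1: -3 ≤ 0, skip; c: 8/1 = 8; w3: 0 ≤ 0, skip.
Smallest ratio is 8 in the row of c, so c leaves.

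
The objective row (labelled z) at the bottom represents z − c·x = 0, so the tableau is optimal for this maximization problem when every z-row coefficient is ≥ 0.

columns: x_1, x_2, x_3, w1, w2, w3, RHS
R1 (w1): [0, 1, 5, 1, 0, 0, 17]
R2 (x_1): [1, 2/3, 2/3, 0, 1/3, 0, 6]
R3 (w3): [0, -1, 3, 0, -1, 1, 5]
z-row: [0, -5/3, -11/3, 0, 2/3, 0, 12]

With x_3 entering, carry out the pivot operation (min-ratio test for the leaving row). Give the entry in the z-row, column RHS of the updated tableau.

Ratio test on column x_3 — row 1: 17/5 = 17/5; row 2: 6/(2/3) = 9; row 3: 5/3 = 5/3. Minimum is 5/3 at row 3 (w3 leaves); pivot element 3.
Divide row 3 by 3; eliminate column x_3 from the other rows.
z-row update in column RHS: 12 − (-11/3)·(5/3) = 163/9.

163/9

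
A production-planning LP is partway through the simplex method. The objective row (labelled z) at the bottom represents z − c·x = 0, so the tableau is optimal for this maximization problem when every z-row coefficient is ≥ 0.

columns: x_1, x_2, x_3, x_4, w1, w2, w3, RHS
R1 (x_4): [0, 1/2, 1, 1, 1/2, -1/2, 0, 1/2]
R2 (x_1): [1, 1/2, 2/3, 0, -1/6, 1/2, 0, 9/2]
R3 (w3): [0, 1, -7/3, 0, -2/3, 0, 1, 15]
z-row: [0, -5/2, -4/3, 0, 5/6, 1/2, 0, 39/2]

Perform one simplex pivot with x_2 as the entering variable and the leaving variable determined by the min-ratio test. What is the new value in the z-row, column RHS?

22

Ratio test on column x_2 — row 1: (1/2)/(1/2) = 1; row 2: (9/2)/(1/2) = 9; row 3: 15/1 = 15. Minimum is 1 at row 1 (x_4 leaves); pivot element 1/2.
Divide row 1 by 1/2; eliminate column x_2 from the other rows.
z-row update in column RHS: 39/2 − (-5/2)·1 = 22.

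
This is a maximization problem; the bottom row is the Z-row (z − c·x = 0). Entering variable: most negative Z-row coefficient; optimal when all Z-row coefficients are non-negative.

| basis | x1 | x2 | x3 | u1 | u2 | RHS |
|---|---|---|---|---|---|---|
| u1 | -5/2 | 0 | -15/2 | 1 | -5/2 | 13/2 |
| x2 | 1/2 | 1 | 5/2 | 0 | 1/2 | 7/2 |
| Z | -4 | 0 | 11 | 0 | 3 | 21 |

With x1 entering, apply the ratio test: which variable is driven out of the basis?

x2

Column x1 entries and ratios — u1: -5/2 ≤ 0, skip; x2: (7/2)/(1/2) = 7.
Smallest ratio is 7 in the row of x2, so x2 leaves.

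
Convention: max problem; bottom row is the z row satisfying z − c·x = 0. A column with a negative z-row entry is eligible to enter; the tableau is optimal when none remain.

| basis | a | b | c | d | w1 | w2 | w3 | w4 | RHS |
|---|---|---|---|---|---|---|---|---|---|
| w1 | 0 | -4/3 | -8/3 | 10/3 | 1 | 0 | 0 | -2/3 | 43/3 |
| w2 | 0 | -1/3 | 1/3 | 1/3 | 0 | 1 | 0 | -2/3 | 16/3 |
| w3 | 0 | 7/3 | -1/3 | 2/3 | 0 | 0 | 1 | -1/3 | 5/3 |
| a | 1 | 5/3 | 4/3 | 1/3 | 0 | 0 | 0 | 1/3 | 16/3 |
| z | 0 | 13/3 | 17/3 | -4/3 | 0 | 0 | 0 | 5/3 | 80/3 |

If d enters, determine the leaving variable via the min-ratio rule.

Column d entries and ratios — w1: (43/3)/(10/3) = 43/10; w2: (16/3)/(1/3) = 16; w3: (5/3)/(2/3) = 5/2; a: (16/3)/(1/3) = 16.
Smallest ratio is 5/2 in the row of w3, so w3 leaves.

w3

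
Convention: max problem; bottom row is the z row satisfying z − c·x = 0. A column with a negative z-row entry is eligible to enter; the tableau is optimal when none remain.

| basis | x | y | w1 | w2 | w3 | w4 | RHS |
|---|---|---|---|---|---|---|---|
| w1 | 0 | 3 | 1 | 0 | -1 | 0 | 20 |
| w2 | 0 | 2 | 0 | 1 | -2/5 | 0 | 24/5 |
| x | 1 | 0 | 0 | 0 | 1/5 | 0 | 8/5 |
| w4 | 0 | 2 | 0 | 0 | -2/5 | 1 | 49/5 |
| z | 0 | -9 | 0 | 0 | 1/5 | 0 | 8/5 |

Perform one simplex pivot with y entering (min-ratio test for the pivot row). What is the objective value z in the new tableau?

116/5

Ratio test on column y — row 1: 20/3 = 20/3; row 2: (24/5)/2 = 12/5; row 3: entry 0 ≤ 0; row 4: (49/5)/2 = 49/10. Minimum is 12/5 at row 2 (w2 leaves); pivot element 2.
Pivot on row 2; the z-row RHS becomes 8/5 − (-9)·(12/5) = 116/5.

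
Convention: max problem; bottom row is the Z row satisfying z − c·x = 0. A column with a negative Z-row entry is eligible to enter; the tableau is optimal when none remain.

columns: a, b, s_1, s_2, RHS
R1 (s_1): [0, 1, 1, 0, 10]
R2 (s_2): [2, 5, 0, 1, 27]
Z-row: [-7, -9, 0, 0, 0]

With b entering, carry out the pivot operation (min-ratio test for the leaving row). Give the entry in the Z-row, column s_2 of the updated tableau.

Ratio test on column b — row 1: 10/1 = 10; row 2: 27/5 = 27/5. Minimum is 27/5 at row 2 (s_2 leaves); pivot element 5.
Divide row 2 by 5; eliminate column b from the other rows.
Z-row update in column s_2: 0 − (-9)·(1/5) = 9/5.

9/5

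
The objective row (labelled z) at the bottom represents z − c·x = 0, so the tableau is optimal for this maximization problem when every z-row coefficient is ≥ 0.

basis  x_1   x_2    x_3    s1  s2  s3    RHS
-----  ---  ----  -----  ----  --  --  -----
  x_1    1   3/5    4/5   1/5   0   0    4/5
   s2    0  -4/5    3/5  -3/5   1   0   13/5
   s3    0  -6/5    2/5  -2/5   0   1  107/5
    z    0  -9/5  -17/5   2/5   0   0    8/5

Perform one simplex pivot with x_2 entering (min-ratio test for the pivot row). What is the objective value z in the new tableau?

Ratio test on column x_2 — row 1: (4/5)/(3/5) = 4/3; row 2: entry -4/5 ≤ 0; row 3: entry -6/5 ≤ 0. Minimum is 4/3 at row 1 (x_1 leaves); pivot element 3/5.
Pivot on row 1; the z-row RHS becomes 8/5 − (-9/5)·(4/3) = 4.

4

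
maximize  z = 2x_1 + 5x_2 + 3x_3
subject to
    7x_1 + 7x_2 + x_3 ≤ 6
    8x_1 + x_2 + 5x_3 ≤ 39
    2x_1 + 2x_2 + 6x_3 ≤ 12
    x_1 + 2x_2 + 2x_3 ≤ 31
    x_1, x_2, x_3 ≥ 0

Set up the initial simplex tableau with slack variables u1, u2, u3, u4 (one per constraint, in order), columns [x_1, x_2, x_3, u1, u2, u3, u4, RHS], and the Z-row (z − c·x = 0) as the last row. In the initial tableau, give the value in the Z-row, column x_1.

The Z-row carries the negated objective coefficients: the x_1 entry is -2.

-2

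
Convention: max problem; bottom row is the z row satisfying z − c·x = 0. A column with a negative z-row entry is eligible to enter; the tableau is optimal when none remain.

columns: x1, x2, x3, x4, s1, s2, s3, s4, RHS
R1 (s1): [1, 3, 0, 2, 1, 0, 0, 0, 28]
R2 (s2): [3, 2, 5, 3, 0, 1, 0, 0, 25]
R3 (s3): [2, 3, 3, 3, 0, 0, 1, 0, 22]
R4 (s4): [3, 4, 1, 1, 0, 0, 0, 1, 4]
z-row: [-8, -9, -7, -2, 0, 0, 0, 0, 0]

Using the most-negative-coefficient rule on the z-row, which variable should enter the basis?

x2

Negative z-row entries: x1: -8, x2: -9, x3: -7, x4: -2.
The most negative is -9 in column x2, so x2 enters.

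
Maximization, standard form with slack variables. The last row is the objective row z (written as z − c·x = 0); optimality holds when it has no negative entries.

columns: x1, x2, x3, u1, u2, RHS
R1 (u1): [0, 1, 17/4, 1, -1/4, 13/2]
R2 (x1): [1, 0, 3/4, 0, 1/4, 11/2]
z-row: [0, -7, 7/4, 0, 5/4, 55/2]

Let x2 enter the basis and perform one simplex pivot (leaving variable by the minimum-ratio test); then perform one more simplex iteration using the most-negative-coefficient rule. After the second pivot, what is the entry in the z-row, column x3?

Ratio test on column x2 — row 1: (13/2)/1 = 13/2; row 2: entry 0 ≤ 0. Minimum is 13/2 at row 1 (u1 leaves); pivot element 1.
Divide row 1 by 1; eliminate column x2 from the other rows.
Second iteration: most negative z-row entry is -1/2 in column u2, so u2 enters.
Ratio test on column u2 — row 1: entry -1/4 ≤ 0; row 2: (11/2)/(1/4) = 22. Minimum is 22 at row 2 (x1 leaves); pivot element 1/4.
Divide row 2 by 1/4; eliminate column u2 from the other rows.
After both pivots, the entry at the z-row, column x3 is 33.

33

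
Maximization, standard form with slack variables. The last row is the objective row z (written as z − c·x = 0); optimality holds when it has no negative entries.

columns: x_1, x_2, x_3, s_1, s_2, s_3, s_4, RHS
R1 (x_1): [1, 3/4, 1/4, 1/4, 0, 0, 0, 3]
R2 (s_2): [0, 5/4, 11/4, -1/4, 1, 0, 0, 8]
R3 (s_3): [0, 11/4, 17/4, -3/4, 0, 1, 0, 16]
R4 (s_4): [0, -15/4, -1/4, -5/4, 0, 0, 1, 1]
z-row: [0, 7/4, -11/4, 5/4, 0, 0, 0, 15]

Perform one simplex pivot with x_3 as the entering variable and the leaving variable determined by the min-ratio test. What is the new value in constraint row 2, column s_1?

Ratio test on column x_3 — row 1: 3/(1/4) = 12; row 2: 8/(11/4) = 32/11; row 3: 16/(17/4) = 64/17; row 4: entry -1/4 ≤ 0. Minimum is 32/11 at row 2 (s_2 leaves); pivot element 11/4.
Divide row 2 by 11/4; eliminate column x_3 from the other rows.
In the new row 2, the s_1 entry is the old entry divided by the pivot: (-1/4)/(11/4) = -1/11.

-1/11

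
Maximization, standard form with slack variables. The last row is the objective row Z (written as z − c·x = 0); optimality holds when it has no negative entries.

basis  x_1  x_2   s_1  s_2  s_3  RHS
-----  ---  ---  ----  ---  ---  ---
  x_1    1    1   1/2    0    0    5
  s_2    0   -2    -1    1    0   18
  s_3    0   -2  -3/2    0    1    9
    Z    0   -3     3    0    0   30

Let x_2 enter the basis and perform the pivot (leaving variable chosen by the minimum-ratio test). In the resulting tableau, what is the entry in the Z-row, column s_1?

9/2

Ratio test on column x_2 — row 1: 5/1 = 5; row 2: entry -2 ≤ 0; row 3: entry -2 ≤ 0. Minimum is 5 at row 1 (x_1 leaves); pivot element 1.
Divide row 1 by 1; eliminate column x_2 from the other rows.
Z-row update in column s_1: 3 − (-3)·(1/2) = 9/2.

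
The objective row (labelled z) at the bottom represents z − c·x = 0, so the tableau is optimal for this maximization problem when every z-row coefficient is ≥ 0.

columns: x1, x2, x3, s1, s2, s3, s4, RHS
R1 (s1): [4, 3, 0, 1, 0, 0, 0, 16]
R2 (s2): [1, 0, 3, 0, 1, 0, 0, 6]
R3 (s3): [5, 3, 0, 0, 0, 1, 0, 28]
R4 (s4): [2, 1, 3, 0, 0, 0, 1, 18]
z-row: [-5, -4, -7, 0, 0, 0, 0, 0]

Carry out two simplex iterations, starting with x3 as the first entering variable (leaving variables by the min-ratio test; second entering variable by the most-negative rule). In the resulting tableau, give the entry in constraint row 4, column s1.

-1/3

Ratio test on column x3 — row 1: entry 0 ≤ 0; row 2: 6/3 = 2; row 3: entry 0 ≤ 0; row 4: 18/3 = 6. Minimum is 2 at row 2 (s2 leaves); pivot element 3.
Divide row 2 by 3; eliminate column x3 from the other rows.
Second iteration: most negative z-row entry is -4 in column x2, so x2 enters.
Ratio test on column x2 — row 1: 16/3 = 16/3; row 2: entry 0 ≤ 0; row 3: 28/3 = 28/3; row 4: 12/1 = 12. Minimum is 16/3 at row 1 (s1 leaves); pivot element 3.
Divide row 1 by 3; eliminate column x2 from the other rows.
After both pivots, the entry at constraint row 4, column s1 is -1/3.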